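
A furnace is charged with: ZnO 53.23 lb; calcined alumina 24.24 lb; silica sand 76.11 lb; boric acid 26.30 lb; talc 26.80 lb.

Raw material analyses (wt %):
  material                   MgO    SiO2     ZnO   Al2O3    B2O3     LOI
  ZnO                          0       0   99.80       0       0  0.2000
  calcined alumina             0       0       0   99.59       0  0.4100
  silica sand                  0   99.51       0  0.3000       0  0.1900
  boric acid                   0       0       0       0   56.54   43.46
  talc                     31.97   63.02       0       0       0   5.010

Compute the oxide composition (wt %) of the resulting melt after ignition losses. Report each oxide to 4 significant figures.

All arithmetic keeps full precision through every step — mid-chain values appear, rounded to 4 significant figures, in the printout. Every reported number is rounded once only. Derived quantities are recomputed from the batch weights per 193.6 lb of glass in full precision (yield, five oxide percentages, glass mass, LOI, the totals), as written in the problem or the answer.
Delivered oxide masses:
  MgO: 26.80·0.3197 = 8.568 lb
  SiO2: 76.11·0.9951 + 26.80·0.6302 = 92.63 lb
  ZnO: 53.23·0.9980 = 53.12 lb
  Al2O3: 24.24·0.9959 + 76.11·0.003000 = 24.37 lb
  B2O3: 26.30·0.5654 = 14.87 lb
LOI: 53.23·0.002000 + 24.24·0.004100 + 76.11·0.001900 + 26.30·0.4346 + 26.80·0.05010 = 13.12 lb
batch − LOI leaves glass = 206.7 − 13.12 = 193.6 lb (matching Σ of the oxides)
percent by weight: oxide/glass ×100

Glass mass = 193.6 lb (batch 206.7 − LOI 13.12).
Composition: MgO 4.427%, SiO2 47.85%, ZnO 27.45%, Al2O3 12.59%, B2O3 7.683%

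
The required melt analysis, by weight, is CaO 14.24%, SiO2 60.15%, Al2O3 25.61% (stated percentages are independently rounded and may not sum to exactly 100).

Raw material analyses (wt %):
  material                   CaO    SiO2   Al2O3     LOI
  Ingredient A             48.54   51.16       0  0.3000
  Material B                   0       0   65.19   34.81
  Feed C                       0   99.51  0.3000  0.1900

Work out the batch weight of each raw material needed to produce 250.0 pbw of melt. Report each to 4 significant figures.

Batch per 250.0 pbw melt:
  Ingredient A: 73.34 pbw
  Material B: 97.69 pbw
  Feed C: 113.4 pbw
Total batch = 284.4 pbw; LOI loss = 34.44 pbw; yield = 87.89%

In-progress results are printed, rounded to 4 significant digits, when written out. Every computation maintains exact precision through the solve; each reported number sees exactly one rounding. All derived quantities, including LOI, the yield, the three compositions, glass mass, the totals, are rebuilt from the batch weights for 250.0 pbw of glass in full float precision exactly as shown in the problem or answer text.
Oxide-by-oxide targets in 250.0 pbw melt:
  CaO: 14.24% × 250.0 = 35.60 pbw
  SiO2: 60.15% × 250.0 = 150.4 pbw
  Al2O3: 25.61% × 250.0 = 64.03 pbw
Balance tally, oxide-wise, from the weights as reported, relative to the basis at hand (target by target, the sums agree up to rounding of the answer):
  CaO: 73.34·0.4854 = 35.60 pbw (target 35.60 pbw)
  SiO2: 73.34·0.5116 + 113.4·0.9951 = 150.4 pbw (target 150.4 pbw)
  Al2O3: 97.69·0.6519 + 113.4·0.003000 = 64.02 pbw (target 64.03 pbw)
Glass-mass bookkeeping: the batch minus its LOI: 250.0 pbw (the Σ of target masses is 250.0 pbw; against the stated basis, 250.0 pbw — gaps are rounding artifacts).
Whole-batch sum: Σ batch = 284.4 pbw; LOI loss = Σ batch·LOI = 34.44 pbw; yield = glass ÷ total batch = 87.89%.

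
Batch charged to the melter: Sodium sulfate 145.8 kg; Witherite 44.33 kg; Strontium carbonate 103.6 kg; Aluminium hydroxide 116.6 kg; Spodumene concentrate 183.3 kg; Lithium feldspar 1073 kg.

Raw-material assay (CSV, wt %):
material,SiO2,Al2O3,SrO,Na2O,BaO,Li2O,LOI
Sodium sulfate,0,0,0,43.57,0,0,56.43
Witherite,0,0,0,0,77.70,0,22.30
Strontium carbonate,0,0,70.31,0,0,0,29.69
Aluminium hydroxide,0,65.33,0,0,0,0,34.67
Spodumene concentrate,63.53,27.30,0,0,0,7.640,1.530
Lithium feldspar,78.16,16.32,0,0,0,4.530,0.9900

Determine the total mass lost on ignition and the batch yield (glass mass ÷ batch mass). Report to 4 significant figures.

Each numeric step maintains full precision end to end; rounding to four significant digits extends to every in-between result as shown. Each reported value sees exactly one rounding. Derived quantities (the yield, glass mass, the totals, the six compositions, LOI) are computed from the weighed amounts per 1490 kg of glass at exact precision, as they appear in either problem or answer.
LOI of each material in turn:
  Sodium sulfate: 145.8 × 0.5643 = 82.27 kg
  Witherite: 44.33 × 0.2230 = 9.886 kg
  Strontium carbonate: 103.6 × 0.2969 = 30.76 kg
  Aluminium hydroxide: 116.6 × 0.3467 = 40.43 kg
  Spodumene concentrate: 183.3 × 0.01530 = 2.804 kg
  Lithium feldspar: 1073 × 0.009900 = 10.62 kg
Total LOI = 176.8 kg
Glass = batch − LOI = 1667 − 176.8 = 1490 kg

LOI loss = 176.8 kg; glass = 1490 kg; yield = 89.39%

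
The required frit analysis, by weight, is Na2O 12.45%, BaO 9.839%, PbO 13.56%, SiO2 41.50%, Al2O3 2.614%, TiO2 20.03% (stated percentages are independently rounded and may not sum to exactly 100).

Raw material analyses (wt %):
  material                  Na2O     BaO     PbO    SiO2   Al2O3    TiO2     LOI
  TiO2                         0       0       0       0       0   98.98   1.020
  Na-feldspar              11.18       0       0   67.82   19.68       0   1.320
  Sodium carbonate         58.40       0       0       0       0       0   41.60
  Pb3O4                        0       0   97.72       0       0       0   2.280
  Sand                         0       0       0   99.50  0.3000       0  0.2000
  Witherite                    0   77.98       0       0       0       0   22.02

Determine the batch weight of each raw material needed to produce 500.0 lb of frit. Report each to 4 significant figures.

All internal work holds full float precision at every stage; the intermediate values appear rounded to four significant figures when written out. Exactly one rounding goes into every reported figure; derived quantities (the totals, the yield, six oxide percentages, glass mass, LOI) are carried from the weighed amounts at 500.0 lb of glass at full float precision as written in the question or the answer.
Target masses of each oxide per 500.0 lb frit:
  Na2O: 12.45% × 500.0 = 62.25 lb
  BaO: 9.839% × 500.0 = 49.20 lb
  PbO: 13.56% × 500.0 = 67.80 lb
  SiO2: 41.50% × 500.0 = 207.5 lb
  Al2O3: 2.614% × 500.0 = 13.07 lb
  TiO2: 20.03% × 500.0 = 100.2 lb
Checking each oxide sum using the reported weights, at the basis given (sums match the target masses modulo rounding of the values):
  Na2O: 63.90·0.1118 + 94.36·0.5840 = 62.25 lb (target 62.25 lb)
  BaO: 63.09·0.7798 = 49.20 lb (target 49.20 lb)
  PbO: 69.38·0.9772 = 67.80 lb (target 67.80 lb)
  SiO2: 63.90·0.6782 + 165.0·0.9950 = 207.5 lb (target 207.5 lb)
  Al2O3: 63.90·0.1968 + 165.0·0.003000 = 13.07 lb (target 13.07 lb)
  TiO2: 101.2·0.9898 = 100.2 lb (target 100.2 lb)
Consistency of the glass mass: whole batch net of LOI = 500.0 lb (targets for the oxides total 500.0 lb; against the stated basis, 500.0 lb — any gap is answer rounding).
Whole-batch sum: Σ batch = 556.9 lb; the LOI term Σ batch·LOI equals 56.93 lb; the yield ratio, glass ÷ batch: 89.78%.

Batch per 500.0 lb frit:
  TiO2: 101.2 lb
  Na-feldspar: 63.90 lb
  Sodium carbonate: 94.36 lb
  Pb3O4: 69.38 lb
  Sand: 165.0 lb
  Witherite: 63.09 lb
Total batch = 556.9 lb; LOI loss = 56.93 lb; yield = 89.78%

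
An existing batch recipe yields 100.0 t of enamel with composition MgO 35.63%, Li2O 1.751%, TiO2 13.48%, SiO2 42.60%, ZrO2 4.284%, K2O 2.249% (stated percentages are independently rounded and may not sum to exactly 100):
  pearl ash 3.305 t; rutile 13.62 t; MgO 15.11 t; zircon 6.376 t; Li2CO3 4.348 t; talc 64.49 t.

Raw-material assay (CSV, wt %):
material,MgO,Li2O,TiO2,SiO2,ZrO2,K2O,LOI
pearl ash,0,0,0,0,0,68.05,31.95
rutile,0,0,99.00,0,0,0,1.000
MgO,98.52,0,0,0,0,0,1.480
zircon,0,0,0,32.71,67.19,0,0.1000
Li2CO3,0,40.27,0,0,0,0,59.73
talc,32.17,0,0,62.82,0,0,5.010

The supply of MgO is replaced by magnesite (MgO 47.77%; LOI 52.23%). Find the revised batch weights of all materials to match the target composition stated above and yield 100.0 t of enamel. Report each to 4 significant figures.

All arithmetic holds full precision through every step — values along the way are shown rounded to four significant digits as written; exactly one rounding is applied to every reported value — all derived quantities (the totals, six oxide percentages, net glass mass, LOI, the yield) are computed at full float precision starting from the weights per 100.0 t of glass precisely as stated by the problem or answer text.
The oxide mass targets at 100.0 t enamel:
  MgO: 35.63% × 100.0 = 35.63 t
  Li2O: 1.751% × 100.0 = 1.751 t
  TiO2: 13.48% × 100.0 = 13.48 t
  SiO2: 42.60% × 100.0 = 42.60 t
  ZrO2: 4.284% × 100.0 = 4.284 t
  K2O: 2.249% × 100.0 = 2.249 t
Checking each oxide sum using the reported weights, on the stated basis (target by target, the sums agree exact up to rounding of places):
  MgO: 31.15·0.4777 + 64.49·0.3217 = 35.63 t (target 35.63 t)
  Li2O: 4.348·0.4027 = 1.751 t (target 1.751 t)
  TiO2: 13.62·0.9900 = 13.48 t (target 13.48 t)
  SiO2: 6.376·0.3271 + 64.49·0.6282 = 42.60 t (target 42.60 t)
  ZrO2: 6.376·0.6719 = 4.284 t (target 4.284 t)
  K2O: 3.305·0.6805 = 2.249 t (target 2.249 t)
Consistency of the glass mass: net batch after ignition = 99.99 t (per-oxide target masses sum to 99.99 t; against the stated basis, 100.0 t — rounding explains the deltas).
Adding the batch up: Σ batch = 123.3 t; the LOI term Σ batch·LOI equals 23.30 t; as yield: glass ÷ batch → 81.10%.

Revised batch per 100.0 t enamel:
  pearl ash: 3.305 t
  rutile: 13.62 t
  magnesite: 31.15 t
  zircon: 6.376 t
  Li2CO3: 4.348 t
  talc: 64.49 t
Total batch = 123.3 t; LOI loss = 23.30 t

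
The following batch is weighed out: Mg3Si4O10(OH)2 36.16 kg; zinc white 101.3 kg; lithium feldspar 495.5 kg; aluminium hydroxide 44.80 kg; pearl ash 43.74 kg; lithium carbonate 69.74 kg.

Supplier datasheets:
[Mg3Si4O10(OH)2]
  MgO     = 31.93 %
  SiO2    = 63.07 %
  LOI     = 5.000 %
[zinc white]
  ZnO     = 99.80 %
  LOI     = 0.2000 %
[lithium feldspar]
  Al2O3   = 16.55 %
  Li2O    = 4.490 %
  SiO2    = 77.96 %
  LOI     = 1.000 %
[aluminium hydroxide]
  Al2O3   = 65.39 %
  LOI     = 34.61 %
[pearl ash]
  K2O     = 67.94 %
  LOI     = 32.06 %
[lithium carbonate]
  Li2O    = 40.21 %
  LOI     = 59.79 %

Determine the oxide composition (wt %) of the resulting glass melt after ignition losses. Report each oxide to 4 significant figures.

The intermediate values are shown (rounded to 4 significant digits) on the page; every computation maintains full precision through the solve. Every reported result takes just one rounding — the derived quantities, which include the yield, six oxide percentages, totals, ignition loss, net glass mass, are re-derived at exact precision, as they appear in the question or the answer, from the weighed amounts for 713.0 kg of glass.
What the batch supplies per oxide:
  MgO: 36.16·0.3193 = 11.55 kg
  Al2O3: 495.5·0.1655 + 44.80·0.6539 = 111.3 kg
  ZnO: 101.3·0.9980 = 101.1 kg
  K2O: 43.74·0.6794 = 29.72 kg
  Li2O: 495.5·0.04490 + 69.74·0.4021 = 50.29 kg
  SiO2: 36.16·0.6307 + 495.5·0.7796 = 409.1 kg
LOI: 36.16·0.05000 + 101.3·0.002000 + 495.5·0.01000 + 44.80·0.3461 + 43.74·0.3206 + 69.74·0.5979 = 78.19 kg
The glass mass, total less LOI, = 791.2 − 78.19 = 713.0 kg (matching Σ of the oxides)
each wt % is 100 × oxide ÷ glass

Glass mass = 713.0 kg (batch 791.2 − LOI 78.19).
Composition: MgO 1.619%, Al2O3 15.61%, ZnO 14.18%, K2O 4.168%, Li2O 7.053%, SiO2 57.37%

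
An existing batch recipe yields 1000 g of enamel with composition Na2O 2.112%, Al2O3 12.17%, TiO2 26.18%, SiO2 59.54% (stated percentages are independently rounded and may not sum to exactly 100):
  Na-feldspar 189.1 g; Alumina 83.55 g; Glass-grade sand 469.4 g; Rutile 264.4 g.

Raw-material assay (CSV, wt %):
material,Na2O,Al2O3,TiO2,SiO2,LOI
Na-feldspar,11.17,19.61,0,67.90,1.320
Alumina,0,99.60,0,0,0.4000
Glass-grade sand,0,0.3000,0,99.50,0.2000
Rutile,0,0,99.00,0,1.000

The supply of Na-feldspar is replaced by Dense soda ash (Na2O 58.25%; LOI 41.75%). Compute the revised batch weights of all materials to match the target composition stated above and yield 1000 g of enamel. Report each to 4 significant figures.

The intermediate values are shown, rounded to four significant figures, on the page — exact precision is kept end to end; exactly one rounding lands on each reported result — all derived quantities, including yield, ignition loss, four oxide percentages, net glass mass, totals, are computed from the batch weights for 1000 g of glass in full float precision as written in problem or answer.
Per-oxide target masses for 1000 g enamel:
  Na2O: 2.112% × 1000 = 21.12 g
  Al2O3: 12.17% × 1000 = 121.7 g
  TiO2: 26.18% × 1000 = 261.8 g
  SiO2: 59.54% × 1000 = 595.4 g
Per-oxide balance check using the reported weights, relative to the basis at hand (each sum matches its target mass modulo rounding of the values):
  Na2O: 36.26·0.5825 = 21.12 g (target 21.12 g)
  Al2O3: 120.4·0.9960 + 598.4·0.003000 = 121.7 g (target 121.7 g)
  TiO2: 264.4·0.9900 = 261.8 g (target 261.8 g)
  SiO2: 598.4·0.9950 = 595.4 g (target 595.4 g)
Mass balance on the glass: batch total minus LOI = 1000 g (the Σ of target masses is 1000 g; stated basis 1000 g — any gap is answer rounding).
Adding the batch up: Σ batch = 1019 g; LOI loss = Σ batch·LOI = 19.46 g; yield: glass divided by total = 98.09%.

Revised batch per 1000 g enamel:
  Dense soda ash: 36.26 g
  Alumina: 120.4 g
  Glass-grade sand: 598.4 g
  Rutile: 264.4 g
Total batch = 1019 g; LOI loss = 19.46 g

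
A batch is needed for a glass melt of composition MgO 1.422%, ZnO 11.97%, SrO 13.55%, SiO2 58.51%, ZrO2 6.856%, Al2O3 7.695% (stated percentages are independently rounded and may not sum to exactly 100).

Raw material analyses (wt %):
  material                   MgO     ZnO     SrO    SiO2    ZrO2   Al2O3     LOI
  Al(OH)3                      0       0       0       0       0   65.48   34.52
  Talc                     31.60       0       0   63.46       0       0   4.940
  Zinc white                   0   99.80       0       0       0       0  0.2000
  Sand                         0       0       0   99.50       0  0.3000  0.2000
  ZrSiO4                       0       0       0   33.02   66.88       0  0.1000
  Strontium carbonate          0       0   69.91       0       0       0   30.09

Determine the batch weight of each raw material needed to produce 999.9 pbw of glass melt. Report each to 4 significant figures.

In-progress results are printed, rounded to four significant figures, on the page. All internal work runs at full precision through the solve. A single rounding finalizes each reported result — the derived quantities are recomputed in exact precision (LOI, glass mass, the yield, the totals, the six compositions) starting from the weights for 999.9 pbw of glass exactly as shown in problem or answer.
The oxide mass targets at 999.9 pbw glass melt:
  MgO: 1.422% × 999.9 = 14.22 pbw
  ZnO: 11.97% × 999.9 = 119.7 pbw
  SrO: 13.55% × 999.9 = 135.5 pbw
  SiO2: 58.51% × 999.9 = 585.0 pbw
  ZrO2: 6.856% × 999.9 = 68.55 pbw
  Al2O3: 7.695% × 999.9 = 76.94 pbw
Verifying the oxide balance using the reported weights, at the basis given (each sum matches its target mass inside rounding margins):
  MgO: 45.00·0.3160 = 14.22 pbw (target 14.22 pbw)
  ZnO: 119.9·0.9980 = 119.7 pbw (target 119.7 pbw)
  SrO: 193.8·0.6991 = 135.5 pbw (target 135.5 pbw)
  SiO2: 45.00·0.6346 + 525.3·0.9950 + 102.5·0.3302 = 585.1 pbw (target 585.0 pbw)
  ZrO2: 102.5·0.6688 = 68.55 pbw (target 68.55 pbw)
  Al2O3: 115.1·0.6548 + 525.3·0.003000 = 76.94 pbw (target 76.94 pbw)
Glass-mass closure: total charge less LOI = 999.9 pbw (targets for the oxides total 999.9 pbw; stated basis 999.9 pbw — rounding explains the deltas).
Adding the batch up: Σ batch = 1102 pbw; LOI removed, Σ of batch·LOI: 101.7 pbw; yield = glass ÷ total batch = 90.77%.

Batch per 999.9 pbw glass melt:
  Al(OH)3: 115.1 pbw
  Talc: 45.00 pbw
  Zinc white: 119.9 pbw
  Sand: 525.3 pbw
  ZrSiO4: 102.5 pbw
  Strontium carbonate: 193.8 pbw
Total batch = 1102 pbw; LOI loss = 101.7 pbw; yield = 90.77%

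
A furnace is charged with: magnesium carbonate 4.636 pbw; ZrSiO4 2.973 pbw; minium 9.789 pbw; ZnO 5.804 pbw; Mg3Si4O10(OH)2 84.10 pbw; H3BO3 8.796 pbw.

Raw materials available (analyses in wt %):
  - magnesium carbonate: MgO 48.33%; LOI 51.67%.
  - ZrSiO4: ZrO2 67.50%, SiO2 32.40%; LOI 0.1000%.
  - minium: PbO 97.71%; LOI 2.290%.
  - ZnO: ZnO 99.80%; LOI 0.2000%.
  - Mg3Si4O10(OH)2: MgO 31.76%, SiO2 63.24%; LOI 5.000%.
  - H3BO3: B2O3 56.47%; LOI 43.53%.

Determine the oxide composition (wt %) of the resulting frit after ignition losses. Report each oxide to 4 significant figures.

Values along the way are printed rounded to 4 significant digits in the printout — all arithmetic keeps full float precision at all times — a single rounding finalizes each reported result — derived quantities (the yield, six oxide percentages, totals, net glass mass, LOI) are recomputed at full precision using the weight values on 105.4 pbw of glass, as written in the question or the answer.
Delivered oxide masses:
  ZnO: 5.804·0.9980 = 5.792 pbw
  B2O3: 8.796·0.5647 = 4.967 pbw
  ZrO2: 2.973·0.6750 = 2.007 pbw
  PbO: 9.789·0.9771 = 9.565 pbw
  MgO: 4.636·0.4833 + 84.10·0.3176 = 28.95 pbw
  SiO2: 2.973·0.3240 + 84.10·0.6324 = 54.15 pbw
LOI: 4.636·0.5167 + 2.973·0.001000 + 9.789·0.02290 + 5.804·0.002000 + 84.10·0.05000 + 8.796·0.4353 = 10.67 pbw
Glass mass = batch − LOI = 116.1 − 10.67 = 105.4 pbw (the oxide masses sum to this)
each oxide over glass, ×100, is wt %

Glass mass = 105.4 pbw (batch 116.1 − LOI 10.67).
Composition: ZnO 5.494%, B2O3 4.711%, ZrO2 1.903%, PbO 9.072%, MgO 27.46%, SiO2 51.36%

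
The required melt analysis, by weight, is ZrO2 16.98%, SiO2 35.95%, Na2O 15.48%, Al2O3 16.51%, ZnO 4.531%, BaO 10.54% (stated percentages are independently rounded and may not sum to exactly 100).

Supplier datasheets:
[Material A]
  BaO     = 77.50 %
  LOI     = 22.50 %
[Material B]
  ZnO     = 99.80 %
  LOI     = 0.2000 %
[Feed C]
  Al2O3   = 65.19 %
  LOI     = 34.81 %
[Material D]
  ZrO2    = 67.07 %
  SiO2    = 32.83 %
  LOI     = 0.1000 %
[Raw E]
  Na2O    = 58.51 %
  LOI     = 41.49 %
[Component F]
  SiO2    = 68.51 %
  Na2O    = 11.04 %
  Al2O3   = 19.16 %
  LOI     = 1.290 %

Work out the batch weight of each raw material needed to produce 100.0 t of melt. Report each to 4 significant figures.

Batch per 100.0 t melt:
  Material A: 13.60 t
  Material B: 4.540 t
  Feed C: 13.47 t
  Material D: 25.32 t
  Raw E: 18.85 t
  Component F: 40.34 t
Total batch = 116.1 t; LOI loss = 16.12 t; yield = 86.11%

The intermediate values are printed, rounded to 4 significant figures, between the steps; all arithmetic carries full precision through the solve; a single rounding produces each reported value — all derived quantities (the totals, the yield, the six compositions, net glass mass, ignition loss) are carried at exact precision from the batch weights per 100.0 t of glass exactly as printed in question or answer.
Oxide mass targets, per 100.0 t melt:
  ZrO2: 16.98% × 100.0 = 16.98 t
  SiO2: 35.95% × 100.0 = 35.95 t
  Na2O: 15.48% × 100.0 = 15.48 t
  Al2O3: 16.51% × 100.0 = 16.51 t
  ZnO: 4.531% × 100.0 = 4.531 t
  BaO: 10.54% × 100.0 = 10.54 t
Checking each oxide sum on the weights just shown, under the basis named above (delivered sums recover each target given rounding of the digits):
  ZrO2: 25.32·0.6707 = 16.98 t (target 16.98 t)
  SiO2: 25.32·0.3283 + 40.34·0.6851 = 35.95 t (target 35.95 t)
  Na2O: 18.85·0.5851 + 40.34·0.1104 = 15.48 t (target 15.48 t)
  Al2O3: 13.47·0.6519 + 40.34·0.1916 = 16.51 t (target 16.51 t)
  ZnO: 4.540·0.9980 = 4.531 t (target 4.531 t)
  BaO: 13.60·0.7750 = 10.54 t (target 10.54 t)
The glass-mass cross-check: the batch minus its LOI: 100.0 t (per-oxide target masses sum to 99.99 t; basis as stated: 100.0 t — differing by rounding only).
Summing the batch: Σ batch = 116.1 t; the LOI term Σ batch·LOI equals 16.12 t; as yield: glass ÷ batch → 86.11%.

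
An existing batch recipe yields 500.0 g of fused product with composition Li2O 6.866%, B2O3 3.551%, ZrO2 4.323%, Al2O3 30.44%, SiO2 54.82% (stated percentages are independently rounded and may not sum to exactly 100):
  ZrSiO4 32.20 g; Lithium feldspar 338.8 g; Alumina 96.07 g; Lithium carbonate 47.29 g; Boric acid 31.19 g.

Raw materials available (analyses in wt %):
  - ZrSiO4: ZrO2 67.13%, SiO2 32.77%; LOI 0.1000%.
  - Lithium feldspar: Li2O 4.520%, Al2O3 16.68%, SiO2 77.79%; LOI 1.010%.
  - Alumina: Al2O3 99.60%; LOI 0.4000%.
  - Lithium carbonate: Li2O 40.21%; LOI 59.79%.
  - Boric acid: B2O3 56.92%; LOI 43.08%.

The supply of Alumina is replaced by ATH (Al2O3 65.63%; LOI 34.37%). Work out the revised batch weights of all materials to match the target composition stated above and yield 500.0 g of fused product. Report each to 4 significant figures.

Every computation runs at full precision end to end; mid-chain values are displayed, rounded to four significant digits, when written out — a single rounding yields every reported result — all derived quantities (totals, five oxide percentages, net glass mass, ignition loss, the yield) are rebuilt in full precision starting from the weights at 500.0 g of glass, as written in the question or the answer.
Target masses of each oxide per 500.0 g fused product:
  Li2O: 6.866% × 500.0 = 34.33 g
  B2O3: 3.551% × 500.0 = 17.76 g
  ZrO2: 4.323% × 500.0 = 21.62 g
  Al2O3: 30.44% × 500.0 = 152.2 g
  SiO2: 54.82% × 500.0 = 274.1 g
Verifying the oxide balance with the batch weights as given, on the stated basis (oxide sums agree with the targets within answer rounding):
  Li2O: 338.8·0.04520 + 47.29·0.4021 = 34.33 g (target 34.33 g)
  B2O3: 31.19·0.5692 = 17.75 g (target 17.76 g)
  ZrO2: 32.20·0.6713 = 21.62 g (target 21.62 g)
  Al2O3: 338.8·0.1668 + 145.8·0.6563 = 152.2 g (target 152.2 g)
  SiO2: 32.20·0.3277 + 338.8·0.7779 = 274.1 g (target 274.1 g)
Glass-mass bookkeeping: whole batch net of LOI = 500.0 g (oxide target masses add up to 500.0 g; with the basis standing at 500.0 g — gaps are rounding artifacts).
Batch grand total — Σ batch = 595.3 g; LOI loss = Σ batch·LOI = 95.28 g; glass ÷ batch gives a yield of 83.99%.

Revised batch per 500.0 g fused product:
  ZrSiO4: 32.20 g
  Lithium feldspar: 338.8 g
  ATH: 145.8 g
  Lithium carbonate: 47.29 g
  Boric acid: 31.19 g
Total batch = 595.3 g; LOI loss = 95.28 g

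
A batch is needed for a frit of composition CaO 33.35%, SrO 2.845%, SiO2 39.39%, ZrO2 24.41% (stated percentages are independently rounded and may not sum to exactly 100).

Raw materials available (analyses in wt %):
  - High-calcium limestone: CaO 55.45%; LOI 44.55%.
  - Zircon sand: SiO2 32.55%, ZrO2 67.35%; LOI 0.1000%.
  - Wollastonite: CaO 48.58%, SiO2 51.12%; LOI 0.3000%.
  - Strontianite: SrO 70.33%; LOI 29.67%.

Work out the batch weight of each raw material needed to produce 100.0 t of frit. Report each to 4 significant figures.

All arithmetic maintains full float precision through the solve; in-progress results are printed, rounded to four significant figures, on the page; every reported result takes exactly one rounding — derived quantities are recomputed from the batch weights for 100.0 t of glass in full float precision (totals, LOI, glass mass, the yield, four oxide percentages), exactly as shown in the problem or the answer.
Target oxide masses per 100.0 t frit:
  CaO: 33.35% × 100.0 = 33.35 t
  SrO: 2.845% × 100.0 = 2.845 t
  SiO2: 39.39% × 100.0 = 39.39 t
  ZrO2: 24.41% × 100.0 = 24.41 t
Per-oxide balance check given the weights on record, for the quoted basis mass (sums match the target masses given rounding of the digits):
  CaO: 12.86·0.5545 + 53.98·0.4858 = 33.35 t (target 33.35 t)
  SrO: 4.045·0.7033 = 2.845 t (target 2.845 t)
  SiO2: 36.24·0.3255 + 53.98·0.5112 = 39.39 t (target 39.39 t)
  ZrO2: 36.24·0.6735 = 24.41 t (target 24.41 t)
Mass balance on the glass: total charge less LOI = 100.0 t (the targets, summed, come to 100.0 t; with the basis standing at 100.0 t — rounding explains the deltas).
Adding the batch up: Σ batch = 107.1 t; LOI removed, Σ of batch·LOI: 7.127 t; as yield: glass ÷ batch → 93.35%.

Batch per 100.0 t frit:
  High-calcium limestone: 12.86 t
  Zircon sand: 36.24 t
  Wollastonite: 53.98 t
  Strontianite: 4.045 t
Total batch = 107.1 t; LOI loss = 7.127 t; yield = 93.35%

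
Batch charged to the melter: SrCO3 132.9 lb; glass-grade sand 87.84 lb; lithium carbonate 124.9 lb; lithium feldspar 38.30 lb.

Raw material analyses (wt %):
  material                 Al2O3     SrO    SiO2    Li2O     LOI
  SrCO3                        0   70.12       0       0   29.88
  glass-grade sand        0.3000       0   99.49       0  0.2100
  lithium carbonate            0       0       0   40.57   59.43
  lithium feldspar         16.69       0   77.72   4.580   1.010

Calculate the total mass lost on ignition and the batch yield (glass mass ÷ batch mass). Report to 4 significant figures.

LOI loss = 114.5 lb; glass = 269.4 lb; yield = 70.18%

Values along the way appear (rounded to 4 significant figures) on the page. The working math runs at full precision through the solve — each reported number is rounded only once — derived quantities (ignition loss, the four compositions, glass mass, the yield, the totals) are carried at full precision from the weighed amounts at 269.4 lb of glass, precisely as stated by either problem or answer.
Each material's LOI contribution:
  SrCO3: 132.9 × 0.2988 = 39.71 lb
  glass-grade sand: 87.84 × 0.002100 = 0.1845 lb
  lithium carbonate: 124.9 × 0.5943 = 74.23 lb
  lithium feldspar: 38.30 × 0.01010 = 0.3868 lb
Total LOI = 114.5 lb
Glass = batch − LOI = 383.9 − 114.5 = 269.4 lb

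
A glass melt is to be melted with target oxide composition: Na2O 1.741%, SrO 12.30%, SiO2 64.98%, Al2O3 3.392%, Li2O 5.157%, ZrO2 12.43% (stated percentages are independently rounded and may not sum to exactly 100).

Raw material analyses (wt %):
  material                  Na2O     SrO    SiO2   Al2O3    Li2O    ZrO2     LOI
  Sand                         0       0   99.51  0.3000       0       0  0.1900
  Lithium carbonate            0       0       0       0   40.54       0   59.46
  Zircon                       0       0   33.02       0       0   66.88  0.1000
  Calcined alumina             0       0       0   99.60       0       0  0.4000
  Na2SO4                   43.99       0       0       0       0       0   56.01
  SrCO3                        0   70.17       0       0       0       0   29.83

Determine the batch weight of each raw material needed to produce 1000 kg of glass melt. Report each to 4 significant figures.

Values along the way are shown rounded off to 4 significant figures in the working; all arithmetic runs at exact precision through the solve. Each reported number is rounded a single time — the derived quantities (LOI, glass mass, the totals, yield, the six compositions) are carried starting from the weights on 1000 kg of glass in full float precision as quoted within problem or answer.
Per-oxide target masses for 1000 kg glass melt:
  Na2O: 1.741% × 1000 = 17.41 kg
  SrO: 12.30% × 1000 = 123.0 kg
  SiO2: 64.98% × 1000 = 649.8 kg
  Al2O3: 3.392% × 1000 = 33.92 kg
  Li2O: 5.157% × 1000 = 51.57 kg
  ZrO2: 12.43% × 1000 = 124.3 kg
Verifying the oxide balance per the reported batch figures, on the stated basis (each sum matches its target mass within answer rounding):
  Na2O: 39.58·0.4399 = 17.41 kg (target 17.41 kg)
  SrO: 175.3·0.7017 = 123.0 kg (target 123.0 kg)
  SiO2: 591.3·0.9951 + 185.9·0.3302 = 649.8 kg (target 649.8 kg)
  Al2O3: 591.3·0.003000 + 32.28·0.9960 = 33.92 kg (target 33.92 kg)
  Li2O: 127.2·0.4054 = 51.57 kg (target 51.57 kg)
  ZrO2: 185.9·0.6688 = 124.3 kg (target 124.3 kg)
Consistency of the glass mass: total batch − LOI = 1000 kg (targets for the oxides total 1000 kg; versus the stated basis of 1000 kg — deltas are rounding alone).
Batch total: Σ batch = 1152 kg; Σ batch·LOI gives LOI loss = 151.5 kg; the yield ratio, glass ÷ batch: 86.84%.

Batch per 1000 kg glass melt:
  Sand: 591.3 kg
  Lithium carbonate: 127.2 kg
  Zircon: 185.9 kg
  Calcined alumina: 32.28 kg
  Na2SO4: 39.58 kg
  SrCO3: 175.3 kg
Total batch = 1152 kg; LOI loss = 151.5 kg; yield = 86.84%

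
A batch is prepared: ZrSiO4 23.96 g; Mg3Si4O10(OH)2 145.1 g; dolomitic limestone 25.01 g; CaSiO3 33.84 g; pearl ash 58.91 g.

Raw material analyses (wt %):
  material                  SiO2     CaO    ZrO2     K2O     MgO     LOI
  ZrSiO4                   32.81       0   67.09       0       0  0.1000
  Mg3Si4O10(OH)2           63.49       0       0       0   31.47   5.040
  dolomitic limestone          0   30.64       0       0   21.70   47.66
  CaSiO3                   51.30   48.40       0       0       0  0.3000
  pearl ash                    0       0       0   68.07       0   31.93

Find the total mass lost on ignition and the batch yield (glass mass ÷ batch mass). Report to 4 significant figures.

LOI loss = 38.17 g; glass = 248.7 g; yield = 86.69%

Every computation keeps full float precision throughout — the intermediate values appear, rounded to four significant digits, in the printout — a single rounding yields each reported figure; all derived quantities, including totals, LOI, five oxide percentages, yield, net glass mass, are recomputed from the weighed amounts at 248.7 g of glass in full float precision, as given in the problem or the answer.
Loss on ignition, line by line:
  ZrSiO4: 23.96 × 0.001000 = 0.02396 g
  Mg3Si4O10(OH)2: 145.1 × 0.05040 = 7.313 g
  dolomitic limestone: 25.01 × 0.4766 = 11.92 g
  CaSiO3: 33.84 × 0.003000 = 0.1015 g
  pearl ash: 58.91 × 0.3193 = 18.81 g
Total LOI = 38.17 g
Glass = batch − LOI = 286.8 − 38.17 = 248.7 g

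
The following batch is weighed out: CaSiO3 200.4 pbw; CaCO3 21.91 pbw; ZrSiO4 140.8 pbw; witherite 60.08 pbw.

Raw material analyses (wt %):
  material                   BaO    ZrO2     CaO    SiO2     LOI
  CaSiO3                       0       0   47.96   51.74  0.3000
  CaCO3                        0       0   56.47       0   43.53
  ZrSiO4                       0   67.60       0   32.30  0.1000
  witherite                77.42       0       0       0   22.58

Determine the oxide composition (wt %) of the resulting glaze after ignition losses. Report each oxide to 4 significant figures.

Every computation carries exact precision through the solve. The intermediate values are printed (rounded to four significant digits) when written out. Exactly one rounding is applied to each reported figure — the derived quantities, which include ignition loss, the yield, glass mass, the totals, four oxide percentages, are rebuilt in full precision, as quoted within either problem or answer, using the weight values for 399.3 pbw of glass.
What the batch supplies per oxide:
  BaO: 60.08·0.7742 = 46.51 pbw
  ZrO2: 140.8·0.6760 = 95.18 pbw
  CaO: 200.4·0.4796 + 21.91·0.5647 = 108.5 pbw
  SiO2: 200.4·0.5174 + 140.8·0.3230 = 149.2 pbw
LOI: 200.4·0.003000 + 21.91·0.4353 + 140.8·0.001000 + 60.08·0.2258 = 23.85 pbw
Glass = total batch minus LOI = 423.2 − 23.85 = 399.3 pbw (equal to the oxide-mass sum)
wt %: oxide over glass, times 100

Glass mass = 399.3 pbw (batch 423.2 − LOI 23.85).
Composition: BaO 11.65%, ZrO2 23.83%, CaO 27.17%, SiO2 37.35%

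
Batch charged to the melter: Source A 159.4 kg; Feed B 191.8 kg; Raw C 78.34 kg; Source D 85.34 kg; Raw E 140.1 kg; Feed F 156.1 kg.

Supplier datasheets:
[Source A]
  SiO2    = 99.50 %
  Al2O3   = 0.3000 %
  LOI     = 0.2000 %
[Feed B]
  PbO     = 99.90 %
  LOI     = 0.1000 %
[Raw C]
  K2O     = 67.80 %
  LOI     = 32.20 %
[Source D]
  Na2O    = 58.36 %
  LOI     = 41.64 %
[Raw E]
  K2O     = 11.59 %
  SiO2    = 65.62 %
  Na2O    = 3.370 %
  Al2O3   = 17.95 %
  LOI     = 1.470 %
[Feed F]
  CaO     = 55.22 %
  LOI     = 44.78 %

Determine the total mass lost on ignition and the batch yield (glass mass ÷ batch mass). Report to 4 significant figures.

All internal work maintains full float precision throughout; intermediates appear rounded off to 4 significant figures across the worked steps. Each reported result is rounded a single time — the derived quantities (LOI, the yield, six oxide percentages, net glass mass, the totals) are re-derived in exact precision from the weighed amounts on 677.8 kg of glass, precisely as stated by problem or answer.
Each material's LOI contribution:
  Source A: 159.4 × 0.002000 = 0.3188 kg
  Feed B: 191.8 × 0.001000 = 0.1918 kg
  Raw C: 78.34 × 0.3220 = 25.23 kg
  Source D: 85.34 × 0.4164 = 35.54 kg
  Raw E: 140.1 × 0.01470 = 2.059 kg
  Feed F: 156.1 × 0.4478 = 69.90 kg
Total LOI = 133.2 kg
Glass = batch − LOI = 811.1 − 133.2 = 677.8 kg

LOI loss = 133.2 kg; glass = 677.8 kg; yield = 83.57%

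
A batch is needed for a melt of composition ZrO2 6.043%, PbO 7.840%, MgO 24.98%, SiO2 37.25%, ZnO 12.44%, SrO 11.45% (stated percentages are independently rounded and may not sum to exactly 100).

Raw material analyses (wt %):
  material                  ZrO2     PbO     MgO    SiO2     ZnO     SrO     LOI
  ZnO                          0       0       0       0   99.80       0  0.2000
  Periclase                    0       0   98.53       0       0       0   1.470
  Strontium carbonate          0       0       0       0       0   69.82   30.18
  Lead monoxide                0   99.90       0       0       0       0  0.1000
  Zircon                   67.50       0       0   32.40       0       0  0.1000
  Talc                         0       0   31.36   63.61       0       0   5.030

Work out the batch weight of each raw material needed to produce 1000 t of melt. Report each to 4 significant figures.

Each numeric step carries full float precision in all steps. The intermediate values are shown (rounded to 4 significant digits) within the worked lines — each reported number takes just one rounding; the derived quantities, including totals, glass mass, the six compositions, LOI, the yield, are computed using the weight values on 1000 t of glass at exact precision, as given in either problem or answer.
Target oxide masses per 1000 t melt:
  ZrO2: 6.043% × 1000 = 60.43 t
  PbO: 7.840% × 1000 = 78.40 t
  MgO: 24.98% × 1000 = 249.8 t
  SiO2: 37.25% × 1000 = 372.5 t
  ZnO: 12.44% × 1000 = 124.4 t
  SrO: 11.45% × 1000 = 114.5 t
Checking each oxide sum using the reported weights, on the stated basis (summed amounts equal target values exact up to rounding of places):
  ZrO2: 89.53·0.6750 = 60.43 t (target 60.43 t)
  PbO: 78.48·0.9990 = 78.40 t (target 78.40 t)
  MgO: 81.66·0.9853 + 540.0·0.3136 = 249.8 t (target 249.8 t)
  SiO2: 89.53·0.3240 + 540.0·0.6361 = 372.5 t (target 372.5 t)
  ZnO: 124.6·0.9980 = 124.4 t (target 124.4 t)
  SrO: 164.0·0.6982 = 114.5 t (target 114.5 t)
Mass balance on the glass: Σ batch − LOI loss = 1000 t (the Σ of target masses is 1000 t; versus the stated basis of 1000 t — gaps are rounding artifacts).
Batch total: Σ batch = 1078 t; LOI loss = Σ batch·LOI = 78.27 t; the yield ratio, glass ÷ batch: 92.74%.

Batch per 1000 t melt:
  ZnO: 124.6 t
  Periclase: 81.66 t
  Strontium carbonate: 164.0 t
  Lead monoxide: 78.48 t
  Zircon: 89.53 t
  Talc: 540.0 t
Total batch = 1078 t; LOI loss = 78.27 t; yield = 92.74%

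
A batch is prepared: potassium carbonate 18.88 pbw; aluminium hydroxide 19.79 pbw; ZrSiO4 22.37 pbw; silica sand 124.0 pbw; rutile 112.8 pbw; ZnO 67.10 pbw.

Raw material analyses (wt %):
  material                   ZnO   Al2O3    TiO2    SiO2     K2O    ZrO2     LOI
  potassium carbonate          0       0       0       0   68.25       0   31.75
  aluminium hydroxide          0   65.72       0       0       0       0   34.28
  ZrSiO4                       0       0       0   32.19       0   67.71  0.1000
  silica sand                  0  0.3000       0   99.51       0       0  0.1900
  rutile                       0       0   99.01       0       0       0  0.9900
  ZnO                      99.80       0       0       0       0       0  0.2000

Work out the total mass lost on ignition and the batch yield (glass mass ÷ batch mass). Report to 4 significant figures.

Values along the way are shown rounded off to 4 significant digits in the printout; all arithmetic carries full float precision at each step. A single rounding yields each reported figure; all derived quantities, including LOI, six oxide percentages, totals, net glass mass, the yield, are recomputed from the weighed amounts for 350.7 pbw of glass in full precision, as they appear in the problem or the answer.
Ignition loss by material:
  potassium carbonate: 18.88 × 0.3175 = 5.994 pbw
  aluminium hydroxide: 19.79 × 0.3428 = 6.784 pbw
  ZrSiO4: 22.37 × 0.001000 = 0.02237 pbw
  silica sand: 124.0 × 0.001900 = 0.2356 pbw
  rutile: 112.8 × 0.009900 = 1.117 pbw
  ZnO: 67.10 × 0.002000 = 0.1342 pbw
Total LOI = 14.29 pbw
Glass = batch − LOI = 364.9 − 14.29 = 350.7 pbw

LOI loss = 14.29 pbw; glass = 350.7 pbw; yield = 96.09%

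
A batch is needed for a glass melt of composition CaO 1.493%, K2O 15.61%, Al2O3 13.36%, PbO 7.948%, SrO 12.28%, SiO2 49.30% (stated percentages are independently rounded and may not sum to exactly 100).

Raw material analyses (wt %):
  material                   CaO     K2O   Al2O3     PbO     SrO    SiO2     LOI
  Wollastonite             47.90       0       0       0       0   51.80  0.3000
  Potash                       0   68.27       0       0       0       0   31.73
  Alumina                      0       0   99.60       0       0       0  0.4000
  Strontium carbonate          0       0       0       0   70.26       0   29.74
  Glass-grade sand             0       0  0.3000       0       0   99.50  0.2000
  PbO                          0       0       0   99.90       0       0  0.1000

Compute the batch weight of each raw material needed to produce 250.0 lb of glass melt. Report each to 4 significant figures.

Batch per 250.0 lb glass melt:
  Wollastonite: 7.792 lb
  Potash: 57.16 lb
  Alumina: 33.17 lb
  Strontium carbonate: 43.69 lb
  Glass-grade sand: 119.8 lb
  PbO: 19.89 lb
Total batch = 281.5 lb; LOI loss = 31.55 lb; yield = 88.79%

Mid-chain values are shown (rounded to 4 significant figures) in the working; full precision is carried at each step — a single rounding completes each reported figure; the derived quantities, including totals, LOI, six oxide percentages, the yield, net glass mass, are re-derived using the weight values at 250.0 lb of glass at full float precision as quoted within the problem or the answer.
Oxide mass targets, per 250.0 lb glass melt:
  CaO: 1.493% × 250.0 = 3.732 lb
  K2O: 15.61% × 250.0 = 39.02 lb
  Al2O3: 13.36% × 250.0 = 33.40 lb
  PbO: 7.948% × 250.0 = 19.87 lb
  SrO: 12.28% × 250.0 = 30.70 lb
  SiO2: 49.30% × 250.0 = 123.2 lb
Per-oxide balance check using the reported weights, against the basis in use (each sum matches its target mass exact up to rounding of places):
  CaO: 7.792·0.4790 = 3.732 lb (target 3.732 lb)
  K2O: 57.16·0.6827 = 39.02 lb (target 39.02 lb)
  Al2O3: 33.17·0.9960 + 119.8·0.003000 = 33.40 lb (target 33.40 lb)
  PbO: 19.89·0.9990 = 19.87 lb (target 19.87 lb)
  SrO: 43.69·0.7026 = 30.70 lb (target 30.70 lb)
  SiO2: 7.792·0.5180 + 119.8·0.9950 = 123.2 lb (target 123.2 lb)
Auditing the glass mass value: batch Σ − ignition loss = 250.0 lb (per-oxide target masses sum to 250.0 lb; versus the stated basis of 250.0 lb — deltas are rounding alone).
Batch grand total — Σ batch = 281.5 lb; the LOI term Σ batch·LOI equals 31.55 lb; yield: glass divided by total = 88.79%.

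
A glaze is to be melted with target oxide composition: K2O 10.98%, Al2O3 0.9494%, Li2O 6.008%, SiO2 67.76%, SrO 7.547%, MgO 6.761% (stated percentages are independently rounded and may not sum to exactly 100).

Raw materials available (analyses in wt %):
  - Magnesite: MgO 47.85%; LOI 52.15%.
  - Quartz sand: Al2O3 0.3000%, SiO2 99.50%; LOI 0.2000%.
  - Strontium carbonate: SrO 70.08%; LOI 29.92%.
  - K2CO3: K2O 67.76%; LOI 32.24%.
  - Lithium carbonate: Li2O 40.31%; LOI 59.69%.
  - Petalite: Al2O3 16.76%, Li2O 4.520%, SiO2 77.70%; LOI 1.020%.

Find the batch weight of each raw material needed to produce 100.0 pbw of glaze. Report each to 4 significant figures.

Batch per 100.0 pbw glaze:
  Magnesite: 14.13 pbw
  Quartz sand: 64.58 pbw
  Strontium carbonate: 10.77 pbw
  K2CO3: 16.20 pbw
  Lithium carbonate: 14.40 pbw
  Petalite: 4.509 pbw
Total batch = 124.6 pbw; LOI loss = 24.58 pbw; yield = 80.27%

Working values appear rounded to four significant digits in the working. All internal work maintains full precision in every operation — every reported value takes exactly one rounding; derived quantities, which include LOI, yield, the six compositions, glass mass, totals, are carried in full precision, as they appear in the problem or answer text, using the weight values at 100.0 pbw of glass.
Oxide mass targets, per 100.0 pbw glaze:
  K2O: 10.98% × 100.0 = 10.98 pbw
  Al2O3: 0.9494% × 100.0 = 0.9494 pbw
  Li2O: 6.008% × 100.0 = 6.008 pbw
  SiO2: 67.76% × 100.0 = 67.76 pbw
  SrO: 7.547% × 100.0 = 7.547 pbw
  MgO: 6.761% × 100.0 = 6.761 pbw
Oxide-by-oxide audit from the weights as reported, on the stated basis (summed amounts equal target values modulo rounding of the values):
  K2O: 16.20·0.6776 = 10.98 pbw (target 10.98 pbw)
  Al2O3: 64.58·0.003000 + 4.509·0.1676 = 0.9494 pbw (target 0.9494 pbw)
  Li2O: 14.40·0.4031 + 4.509·0.04520 = 6.008 pbw (target 6.008 pbw)
  SiO2: 64.58·0.9950 + 4.509·0.7770 = 67.76 pbw (target 67.76 pbw)
  SrO: 10.77·0.7008 = 7.548 pbw (target 7.547 pbw)
  MgO: 14.13·0.4785 = 6.761 pbw (target 6.761 pbw)
Glass-mass closure: total batch − LOI = 100.0 pbw (summing oxide targets gives 100.0 pbw; basis as stated: 100.0 pbw — a pure rounding effect).
Batch total: Σ batch = 124.6 pbw; Σ batch·LOI gives LOI loss = 24.58 pbw; yield = glass ÷ total batch = 80.27%.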